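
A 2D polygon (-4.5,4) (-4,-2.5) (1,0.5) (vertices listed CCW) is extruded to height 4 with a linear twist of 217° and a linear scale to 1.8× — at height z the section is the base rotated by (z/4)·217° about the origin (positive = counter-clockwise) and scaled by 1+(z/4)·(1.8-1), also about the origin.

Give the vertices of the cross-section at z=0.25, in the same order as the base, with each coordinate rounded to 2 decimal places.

Cross-section at z=0.25: (-5.58,2.97) (-3.47,-3.54) (0.90,0.76)

t = z/height = 0.25/4 = 0.0625
s = 1 + (scale-1)·z/height = 1 + (1.8-1)·0.25/4 = 1.050000
θ = twist·z/height = 217°·0.25/4 = 13.5625° = 0.236710 rad
cos θ = 0.972115, sin θ = 0.234506 (intermediates below are computed at full precision and shown rounded to 5 d.p.)
v1: (-4.5,4) → rotate → (-5.31254,2.83318) → ×s → (-5.57817,2.97484) → (-5.58,2.97)
v2: (-4,-2.5) → rotate → (-3.30219,-3.36831) → ×s → (-3.46730,-3.53673) → (-3.47,-3.54)
v3: (1,0.5) → rotate → (0.85486,0.72056) → ×s → (0.89760,0.75659) → (0.90,0.76)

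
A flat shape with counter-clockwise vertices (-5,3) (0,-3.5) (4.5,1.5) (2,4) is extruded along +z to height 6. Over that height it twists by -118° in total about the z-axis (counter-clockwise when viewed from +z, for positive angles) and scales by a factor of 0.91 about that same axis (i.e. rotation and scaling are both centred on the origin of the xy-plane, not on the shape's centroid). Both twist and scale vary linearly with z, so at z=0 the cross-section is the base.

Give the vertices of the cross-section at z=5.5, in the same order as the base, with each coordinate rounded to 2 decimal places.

t = z/height = 5.5/6 = 0.916667
s = 1 + (scale-1)·z/height = 1 + (0.91-1)·5.5/6 = 0.917500
θ = twist·z/height = -118°·5.5/6 = -108.1667° = -1.887864 rad
cos θ = -0.311782, sin θ = -0.950154 (intermediates below are computed at full precision and shown rounded to 5 d.p.)
v1: (-5,3) → rotate → (4.40937,3.81542) → ×s → (4.04560,3.50065) → (4.05,3.50)
v2: (0,-3.5) → rotate → (-3.32554,1.09124) → ×s → (-3.05118,1.00121) → (-3.05,1.00)
v3: (4.5,1.5) → rotate → (0.02221,-4.74336) → ×s → (0.02038,-4.35204) → (0.02,-4.35)
v4: (2,4) → rotate → (3.17705,-3.14744) → ×s → (2.91494,-2.88777) → (2.91,-2.89)

Cross-section at z=5.5: (4.05,3.50) (-3.05,1.00) (0.02,-4.35) (2.91,-2.89)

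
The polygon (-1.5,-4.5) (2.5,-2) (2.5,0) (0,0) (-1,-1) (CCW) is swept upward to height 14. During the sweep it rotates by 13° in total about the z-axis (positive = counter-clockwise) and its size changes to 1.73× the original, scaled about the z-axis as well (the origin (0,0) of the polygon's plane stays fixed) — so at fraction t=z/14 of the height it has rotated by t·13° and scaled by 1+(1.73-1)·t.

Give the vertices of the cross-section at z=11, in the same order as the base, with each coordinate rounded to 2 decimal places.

t = z/height = 11/14 = 0.785714
s = 1 + (scale-1)·z/height = 1 + (1.73-1)·11/14 = 1.573571
θ = twist·z/height = 13°·11/14 = 10.2143° = 0.178273 rad
cos θ = 0.984151, sin θ = 0.177330 (intermediates below are computed at full precision and shown rounded to 5 d.p.)
v1: (-1.5,-4.5) → rotate → (-0.67824,-4.69468) → ×s → (-1.06726,-7.38741) → (-1.07,-7.39)
v2: (2.5,-2) → rotate → (2.81504,-1.52498) → ×s → (4.42966,-2.39966) → (4.43,-2.40)
v3: (2.5,0) → rotate → (2.46038,0.44333) → ×s → (3.87158,0.69760) → (3.87,0.70)
v4: (0,0) → rotate → (0.00000,0.00000) → ×s → (0.00000,0.00000) → (0.00,0.00)
v5: (-1,-1) → rotate → (-0.80682,-1.16148) → ×s → (-1.26959,-1.82767) → (-1.27,-1.83)

Cross-section at z=11: (-1.07,-7.39) (4.43,-2.40) (3.87,0.70) (0.00,0.00) (-1.27,-1.83)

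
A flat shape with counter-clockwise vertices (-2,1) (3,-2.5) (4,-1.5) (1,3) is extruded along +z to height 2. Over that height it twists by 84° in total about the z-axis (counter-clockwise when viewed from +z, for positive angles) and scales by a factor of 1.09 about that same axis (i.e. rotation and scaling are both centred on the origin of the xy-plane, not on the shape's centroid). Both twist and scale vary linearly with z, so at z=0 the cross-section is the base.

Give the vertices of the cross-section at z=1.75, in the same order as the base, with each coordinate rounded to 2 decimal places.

Cross-section at z=1.75: (-1.65,-1.76) (3.50,2.34) (2.78,3.68) (-2.80,1.95)

t = z/height = 1.75/2 = 0.875
s = 1 + (scale-1)·z/height = 1 + (1.09-1)·1.75/2 = 1.078750
θ = twist·z/height = 84°·1.75/2 = 73.5000° = 1.282817 rad
cos θ = 0.284015, sin θ = 0.958820 (intermediates below are computed at full precision and shown rounded to 5 d.p.)
v1: (-2,1) → rotate → (-1.52685,-1.63362) → ×s → (-1.64709,-1.76227) → (-1.65,-1.76)
v2: (3,-2.5) → rotate → (3.24910,2.16642) → ×s → (3.50496,2.33703) → (3.50,2.34)
v3: (4,-1.5) → rotate → (2.57429,3.40926) → ×s → (2.77702,3.67773) → (2.78,3.68)
v4: (1,3) → rotate → (-2.59244,1.81087) → ×s → (-2.79660,1.95347) → (-2.80,1.95)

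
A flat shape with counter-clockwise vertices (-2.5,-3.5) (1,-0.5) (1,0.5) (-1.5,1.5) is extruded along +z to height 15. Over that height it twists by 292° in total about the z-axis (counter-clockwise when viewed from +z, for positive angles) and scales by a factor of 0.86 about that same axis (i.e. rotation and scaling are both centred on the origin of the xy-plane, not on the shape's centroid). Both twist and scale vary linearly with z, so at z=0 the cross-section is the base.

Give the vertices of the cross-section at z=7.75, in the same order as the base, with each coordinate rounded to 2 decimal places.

Cross-section at z=7.75: (3.61,1.71) (-0.58,0.86) (-1.04,0.05) (0.54,-1.89)

t = z/height = 7.75/15 = 0.516667
s = 1 + (scale-1)·z/height = 1 + (0.86-1)·7.75/15 = 0.927667
θ = twist·z/height = 292°·7.75/15 = 150.8667° = 2.633120 rad
cos θ = -0.873489, sin θ = 0.486844 (intermediates below are computed at full precision and shown rounded to 5 d.p.)
v1: (-2.5,-3.5) → rotate → (3.88768,1.84010) → ×s → (3.60647,1.70700) → (3.61,1.71)
v2: (1,-0.5) → rotate → (-0.63007,0.92359) → ×s → (-0.58449,0.85678) → (-0.58,0.86)
v3: (1,0.5) → rotate → (-1.11691,0.05010) → ×s → (-1.03612,0.04648) → (-1.04,0.05)
v4: (-1.5,1.5) → rotate → (0.57997,-2.04050) → ×s → (0.53802,-1.89290) → (0.54,-1.89)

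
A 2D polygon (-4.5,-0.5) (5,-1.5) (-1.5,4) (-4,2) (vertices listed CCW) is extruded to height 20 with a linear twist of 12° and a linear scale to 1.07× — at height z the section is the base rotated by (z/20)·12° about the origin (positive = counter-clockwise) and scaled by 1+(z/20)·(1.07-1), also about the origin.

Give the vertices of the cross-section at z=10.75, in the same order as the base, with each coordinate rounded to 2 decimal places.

Cross-section at z=10.75: (-4.58,-1.04) (5.33,-0.96) (-2.01,3.95) (-4.36,1.60)

t = z/height = 10.75/20 = 0.5375
s = 1 + (scale-1)·z/height = 1 + (1.07-1)·10.75/20 = 1.037625
θ = twist·z/height = 12°·10.75/20 = 6.4500° = 0.112574 rad
cos θ = 0.993670, sin θ = 0.112336 (intermediates below are computed at full precision and shown rounded to 5 d.p.)
v1: (-4.5,-0.5) → rotate → (-4.41535,-1.00235) → ×s → (-4.58148,-1.04006) → (-4.58,-1.04)
v2: (5,-1.5) → rotate → (5.13686,-0.92882) → ×s → (5.33013,-0.96377) → (5.33,-0.96)
v3: (-1.5,4) → rotate → (-1.93985,3.80618) → ×s → (-2.01284,3.94938) → (-2.01,3.95)
v4: (-4,2) → rotate → (-4.19935,1.53800) → ×s → (-4.35735,1.59586) → (-4.36,1.60)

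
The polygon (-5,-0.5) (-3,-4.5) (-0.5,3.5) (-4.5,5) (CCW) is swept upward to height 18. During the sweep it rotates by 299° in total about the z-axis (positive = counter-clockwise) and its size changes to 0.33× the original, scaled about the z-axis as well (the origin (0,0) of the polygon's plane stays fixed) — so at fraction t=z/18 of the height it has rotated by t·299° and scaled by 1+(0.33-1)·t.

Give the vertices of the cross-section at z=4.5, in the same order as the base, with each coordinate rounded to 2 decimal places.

Cross-section at z=4.5: (-0.69,-4.13) (2.96,-3.39) (-2.92,0.36) (-5.00,-2.52)

t = z/height = 4.5/18 = 0.25
s = 1 + (scale-1)·z/height = 1 + (0.33-1)·4.5/18 = 0.832500
θ = twist·z/height = 299°·4.5/18 = 74.7500° = 1.304634 rad
cos θ = 0.263031, sin θ = 0.964787 (intermediates below are computed at full precision and shown rounded to 5 d.p.)
v1: (-5,-0.5) → rotate → (-0.83276,-4.95545) → ×s → (-0.69327,-4.12541) → (-0.69,-4.13)
v2: (-3,-4.5) → rotate → (3.55245,-4.07800) → ×s → (2.95741,-3.39494) → (2.96,-3.39)
v3: (-0.5,3.5) → rotate → (-3.50827,0.43822) → ×s → (-2.92064,0.36481) → (-2.92,0.36)
v4: (-4.5,5) → rotate → (-6.00758,-3.02639) → ×s → (-5.00131,-2.51947) → (-5.00,-2.52)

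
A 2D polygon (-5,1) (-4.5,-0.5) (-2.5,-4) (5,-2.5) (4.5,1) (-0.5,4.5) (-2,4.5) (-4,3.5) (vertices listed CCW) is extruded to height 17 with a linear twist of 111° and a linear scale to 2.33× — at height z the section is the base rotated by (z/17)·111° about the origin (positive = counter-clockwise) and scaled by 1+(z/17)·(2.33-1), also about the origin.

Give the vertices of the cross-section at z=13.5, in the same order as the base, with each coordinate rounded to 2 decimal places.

t = z/height = 13.5/17 = 0.794118
s = 1 + (scale-1)·z/height = 1 + (2.33-1)·13.5/17 = 2.056176
θ = twist·z/height = 111°·13.5/17 = 88.1471° = 1.538456 rad
cos θ = 0.032334, sin θ = 0.999477 (intermediates below are computed at full precision and shown rounded to 5 d.p.)
v1: (-5,1) → rotate → (-1.16115,-4.96505) → ×s → (-2.38753,-10.20902) → (-2.39,-10.21)
v2: (-4.5,-0.5) → rotate → (0.35423,-4.51381) → ×s → (0.72837,-9.28120) → (0.73,-9.28)
v3: (-2.5,-4) → rotate → (3.91707,-2.62803) → ×s → (8.05419,-5.40369) → (8.05,-5.40)
v4: (5,-2.5) → rotate → (2.66036,4.91655) → ×s → (5.47018,10.10929) → (5.47,10.11)
v5: (4.5,1) → rotate → (-0.85397,4.52998) → ×s → (-1.75592,9.31444) → (-1.76,9.31)
v6: (-0.5,4.5) → rotate → (-4.51381,-0.35423) → ×s → (-9.28120,-0.72837) → (-9.28,-0.73)
v7: (-2,4.5) → rotate → (-4.56232,-1.85345) → ×s → (-9.38093,-3.81102) → (-9.38,-3.81)
v8: (-4,3.5) → rotate → (-3.62751,-3.88474) → ×s → (-7.45879,-7.98771) → (-7.46,-7.99)

Cross-section at z=13.5: (-2.39,-10.21) (0.73,-9.28) (8.05,-5.40) (5.47,10.11) (-1.76,9.31) (-9.28,-0.73) (-9.38,-3.81) (-7.46,-7.99)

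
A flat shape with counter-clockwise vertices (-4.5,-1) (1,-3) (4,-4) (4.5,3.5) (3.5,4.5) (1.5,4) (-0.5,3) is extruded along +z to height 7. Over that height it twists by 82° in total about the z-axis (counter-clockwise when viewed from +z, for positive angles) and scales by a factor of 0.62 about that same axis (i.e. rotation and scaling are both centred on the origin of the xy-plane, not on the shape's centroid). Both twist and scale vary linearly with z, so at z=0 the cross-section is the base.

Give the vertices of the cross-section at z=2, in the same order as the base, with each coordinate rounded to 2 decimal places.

Cross-section at z=2: (-3.33,-2.41) (1.88,-2.10) (4.69,-1.85) (2.44,4.46) (1.27,4.92) (-0.19,3.80) (-1.47,2.28)

t = z/height = 2/7 = 0.285714
s = 1 + (scale-1)·z/height = 1 + (0.62-1)·2/7 = 0.891429
θ = twist·z/height = 82°·2/7 = 23.4286° = 0.408906 rad
cos θ = 0.917556, sin θ = 0.397605 (intermediates below are computed at full precision and shown rounded to 5 d.p.)
v1: (-4.5,-1) → rotate → (-3.73140,-2.70678) → ×s → (-3.32628,-2.41290) → (-3.33,-2.41)
v2: (1,-3) → rotate → (2.11037,-2.35506) → ×s → (1.88125,-2.09937) → (1.88,-2.10)
v3: (4,-4) → rotate → (5.26065,-2.07980) → ×s → (4.68949,-1.85400) → (4.69,-1.85)
v4: (4.5,3.5) → rotate → (2.73738,5.00067) → ×s → (2.44018,4.45774) → (2.44,4.46)
v5: (3.5,4.5) → rotate → (1.42222,5.52062) → ×s → (1.26781,4.92124) → (1.27,4.92)
v6: (1.5,4) → rotate → (-0.21409,4.26663) → ×s → (-0.19084,3.80340) → (-0.19,3.80)
v7: (-0.5,3) → rotate → (-1.65159,2.55387) → ×s → (-1.47228,2.27659) → (-1.47,2.28)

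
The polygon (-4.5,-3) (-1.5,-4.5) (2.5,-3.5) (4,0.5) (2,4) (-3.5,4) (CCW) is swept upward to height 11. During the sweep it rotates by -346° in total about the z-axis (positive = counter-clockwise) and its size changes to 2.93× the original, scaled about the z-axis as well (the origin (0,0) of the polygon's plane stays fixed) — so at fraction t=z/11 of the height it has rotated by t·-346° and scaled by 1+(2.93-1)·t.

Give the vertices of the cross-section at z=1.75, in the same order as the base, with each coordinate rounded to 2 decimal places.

t = z/height = 1.75/11 = 0.159091
s = 1 + (scale-1)·z/height = 1 + (2.93-1)·1.75/11 = 1.307045
θ = twist·z/height = -346°·1.75/11 = -55.0455° = -0.960724 rad
cos θ = 0.572926, sin θ = -0.819607 (intermediates below are computed at full precision and shown rounded to 5 d.p.)
v1: (-4.5,-3) → rotate → (-5.03699,1.96945) → ×s → (-6.58357,2.57416) → (-6.58,2.57)
v2: (-1.5,-4.5) → rotate → (-4.54762,-1.34876) → ×s → (-5.94395,-1.76289) → (-5.94,-1.76)
v3: (2.5,-3.5) → rotate → (-1.43631,-4.05426) → ×s → (-1.87732,-5.29910) → (-1.88,-5.30)
v4: (4,0.5) → rotate → (2.70151,-2.99196) → ×s → (3.53100,-3.91063) → (3.53,-3.91)
v5: (2,4) → rotate → (4.42428,0.65249) → ×s → (5.78274,0.85284) → (5.78,0.85)
v6: (-3.5,4) → rotate → (1.27318,5.16033) → ×s → (1.66411,6.74479) → (1.66,6.74)

Cross-section at z=1.75: (-6.58,2.57) (-5.94,-1.76) (-1.88,-5.30) (3.53,-3.91) (5.78,0.85) (1.66,6.74)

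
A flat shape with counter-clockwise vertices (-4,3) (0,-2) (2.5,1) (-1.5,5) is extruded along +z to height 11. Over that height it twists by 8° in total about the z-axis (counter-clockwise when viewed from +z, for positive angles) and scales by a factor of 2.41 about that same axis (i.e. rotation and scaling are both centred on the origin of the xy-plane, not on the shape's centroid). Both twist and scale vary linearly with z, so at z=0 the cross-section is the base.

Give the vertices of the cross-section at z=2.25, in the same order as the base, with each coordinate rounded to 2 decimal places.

Cross-section at z=2.25: (-5.26,3.72) (0.07,-2.58) (3.18,1.38) (-2.12,6.38)

t = z/height = 2.25/11 = 0.204545
s = 1 + (scale-1)·z/height = 1 + (2.41-1)·2.25/11 = 1.288409
θ = twist·z/height = 8°·2.25/11 = 1.6364° = 0.028560 rad
cos θ = 0.999592, sin θ = 0.028556 (intermediates below are computed at full precision and shown rounded to 5 d.p.)
v1: (-4,3) → rotate → (-4.08404,2.88455) → ×s → (-5.26191,3.71648) → (-5.26,3.72)
v2: (0,-2) → rotate → (0.05711,-1.99918) → ×s → (0.07358,-2.57577) → (0.07,-2.58)
v3: (2.5,1) → rotate → (2.47042,1.07098) → ×s → (3.18292,1.37986) → (3.18,1.38)
v4: (-1.5,5) → rotate → (-1.64217,4.95513) → ×s → (-2.11578,6.38423) → (-2.12,6.38)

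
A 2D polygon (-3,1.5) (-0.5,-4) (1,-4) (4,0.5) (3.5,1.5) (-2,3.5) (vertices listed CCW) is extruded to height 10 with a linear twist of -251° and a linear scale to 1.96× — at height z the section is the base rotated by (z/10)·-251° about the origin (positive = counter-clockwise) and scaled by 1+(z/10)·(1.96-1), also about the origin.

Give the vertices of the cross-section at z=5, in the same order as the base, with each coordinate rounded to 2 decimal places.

t = z/height = 5/10 = 0.5
s = 1 + (scale-1)·z/height = 1 + (1.96-1)·5/10 = 1.480000
θ = twist·z/height = -251°·5/10 = -125.5000° = -2.190388 rad
cos θ = -0.580703, sin θ = -0.814116 (intermediates below are computed at full precision and shown rounded to 5 d.p.)
v1: (-3,1.5) → rotate → (2.96328,1.57129) → ×s → (4.38566,2.32551) → (4.39,2.33)
v2: (-0.5,-4) → rotate → (-2.96611,2.72987) → ×s → (-4.38984,4.04021) → (-4.39,4.04)
v3: (1,-4) → rotate → (-3.83717,1.50870) → ×s → (-5.67900,2.23287) → (-5.68,2.23)
v4: (4,0.5) → rotate → (-1.91575,-3.54681) → ×s → (-2.83532,-5.24928) → (-2.84,-5.25)
v5: (3.5,1.5) → rotate → (-0.81129,-3.72046) → ×s → (-1.20070,-5.50628) → (-1.20,-5.51)
v6: (-2,3.5) → rotate → (4.01081,-0.40423) → ×s → (5.93600,-0.59826) → (5.94,-0.60)

Cross-section at z=5: (4.39,2.33) (-4.39,4.04) (-5.68,2.23) (-2.84,-5.25) (-1.20,-5.51) (5.94,-0.60)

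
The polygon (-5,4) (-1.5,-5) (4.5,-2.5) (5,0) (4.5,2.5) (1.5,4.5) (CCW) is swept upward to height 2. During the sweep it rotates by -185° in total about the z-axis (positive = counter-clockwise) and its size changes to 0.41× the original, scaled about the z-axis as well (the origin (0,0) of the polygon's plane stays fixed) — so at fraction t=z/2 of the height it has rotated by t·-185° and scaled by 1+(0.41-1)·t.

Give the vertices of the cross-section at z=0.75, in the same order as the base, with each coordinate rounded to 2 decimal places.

t = z/height = 0.75/2 = 0.375
s = 1 + (scale-1)·z/height = 1 + (0.41-1)·0.75/2 = 0.778750
θ = twist·z/height = -185°·0.75/2 = -69.3750° = -1.210822 rad
cos θ = 0.352250, sin θ = -0.935906 (intermediates below are computed at full precision and shown rounded to 5 d.p.)
v1: (-5,4) → rotate → (1.98237,6.08853) → ×s → (1.54377,4.74144) → (1.54,4.74)
v2: (-1.5,-5) → rotate → (-5.20790,-0.35739) → ×s → (-4.05566,-0.27832) → (-4.06,-0.28)
v3: (4.5,-2.5) → rotate → (-0.75464,-5.09220) → ×s → (-0.58768,-3.96555) → (-0.59,-3.97)
v4: (5,0) → rotate → (1.76125,-4.67953) → ×s → (1.37157,-3.64418) → (1.37,-3.64)
v5: (4.5,2.5) → rotate → (3.92489,-3.33095) → ×s → (3.05651,-2.59398) → (3.06,-2.59)
v6: (1.5,4.5) → rotate → (4.73995,0.18127) → ×s → (3.69124,0.14116) → (3.69,0.14)

Cross-section at z=0.75: (1.54,4.74) (-4.06,-0.28) (-0.59,-3.97) (1.37,-3.64) (3.06,-2.59) (3.69,0.14)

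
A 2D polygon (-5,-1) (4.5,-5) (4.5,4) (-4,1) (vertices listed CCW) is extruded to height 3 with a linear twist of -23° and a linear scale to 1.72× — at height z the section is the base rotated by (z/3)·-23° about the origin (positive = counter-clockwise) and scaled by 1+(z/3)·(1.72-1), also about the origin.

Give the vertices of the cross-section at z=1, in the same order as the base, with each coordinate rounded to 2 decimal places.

Cross-section at z=1: (-6.31,-0.40) (4.70,-6.89) (6.19,4.17) (-4.75,1.89)

t = z/height = 1/3 = 0.333333
s = 1 + (scale-1)·z/height = 1 + (1.72-1)·1/3 = 1.240000
θ = twist·z/height = -23°·1/3 = -7.6667° = -0.133809 rad
cos θ = 0.991061, sin θ = -0.133410 (intermediates below are computed at full precision and shown rounded to 5 d.p.)
v1: (-5,-1) → rotate → (-5.08871,-0.32401) → ×s → (-6.31001,-0.40178) → (-6.31,-0.40)
v2: (4.5,-5) → rotate → (3.79273,-5.55565) → ×s → (4.70298,-6.88900) → (4.70,-6.89)
v3: (4.5,4) → rotate → (4.99341,3.36390) → ×s → (6.19183,4.17124) → (6.19,4.17)
v4: (-4,1) → rotate → (-3.83083,1.52470) → ×s → (-4.75023,1.89063) → (-4.75,1.89)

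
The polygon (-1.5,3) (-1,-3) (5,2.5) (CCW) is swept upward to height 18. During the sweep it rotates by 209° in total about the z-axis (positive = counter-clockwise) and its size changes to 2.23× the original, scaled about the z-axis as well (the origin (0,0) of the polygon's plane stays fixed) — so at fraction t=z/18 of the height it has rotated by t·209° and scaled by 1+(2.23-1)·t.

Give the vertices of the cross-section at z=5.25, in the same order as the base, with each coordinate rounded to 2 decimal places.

t = z/height = 5.25/18 = 0.291667
s = 1 + (scale-1)·z/height = 1 + (2.23-1)·5.25/18 = 1.358750
θ = twist·z/height = 209°·5.25/18 = 60.9583° = 1.063924 rad
cos θ = 0.485446, sin θ = 0.874267 (intermediates below are computed at full precision and shown rounded to 5 d.p.)
v1: (-1.5,3) → rotate → (-3.35097,0.14494) → ×s → (-4.55313,0.19693) → (-4.55,0.20)
v2: (-1,-3) → rotate → (2.13736,-2.33060) → ×s → (2.90413,-3.16671) → (2.90,-3.17)
v3: (5,2.5) → rotate → (0.24156,5.58495) → ×s → (0.32822,7.58855) → (0.33,7.59)

Cross-section at z=5.25: (-4.55,0.20) (2.90,-3.17) (0.33,7.59)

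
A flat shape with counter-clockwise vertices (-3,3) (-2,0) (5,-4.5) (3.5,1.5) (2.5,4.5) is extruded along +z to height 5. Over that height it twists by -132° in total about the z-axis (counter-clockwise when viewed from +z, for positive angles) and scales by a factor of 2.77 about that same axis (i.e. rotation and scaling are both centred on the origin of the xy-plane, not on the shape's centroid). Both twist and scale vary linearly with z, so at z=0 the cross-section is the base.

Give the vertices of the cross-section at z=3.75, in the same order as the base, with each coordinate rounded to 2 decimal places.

t = z/height = 3.75/5 = 0.75
s = 1 + (scale-1)·z/height = 1 + (2.77-1)·3.75/5 = 2.327500
θ = twist·z/height = -132°·3.75/5 = -99.0000° = -1.727876 rad
cos θ = -0.156434, sin θ = -0.987688 (intermediates below are computed at full precision and shown rounded to 5 d.p.)
v1: (-3,3) → rotate → (3.43237,2.49376) → ×s → (7.98884,5.80423) → (7.99,5.80)
v2: (-2,0) → rotate → (0.31287,1.97538) → ×s → (0.72820,4.59769) → (0.73,4.60)
v3: (5,-4.5) → rotate → (-5.22677,-4.23449) → ×s → (-12.16531,-9.85577) → (-12.17,-9.86)
v4: (3.5,1.5) → rotate → (0.93401,-3.69156) → ×s → (2.17391,-8.59211) → (2.17,-8.59)
v5: (2.5,4.5) → rotate → (4.05351,-3.17318) → ×s → (9.43455,-7.38557) → (9.43,-7.39)

Cross-section at z=3.75: (7.99,5.80) (0.73,4.60) (-12.17,-9.86) (2.17,-8.59) (9.43,-7.39)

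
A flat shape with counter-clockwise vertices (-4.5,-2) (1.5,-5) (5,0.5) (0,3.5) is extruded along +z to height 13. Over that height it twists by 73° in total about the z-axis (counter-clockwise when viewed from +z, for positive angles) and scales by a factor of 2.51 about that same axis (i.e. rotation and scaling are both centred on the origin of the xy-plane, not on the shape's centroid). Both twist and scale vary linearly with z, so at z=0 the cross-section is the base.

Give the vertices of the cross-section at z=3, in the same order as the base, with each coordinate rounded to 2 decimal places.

t = z/height = 3/13 = 0.230769
s = 1 + (scale-1)·z/height = 1 + (2.51-1)·3/13 = 1.348462
θ = twist·z/height = 73°·3/13 = 16.8462° = 0.294021 rad
cos θ = 0.957086, sin θ = 0.289803 (intermediates below are computed at full precision and shown rounded to 5 d.p.)
v1: (-4.5,-2) → rotate → (-3.72728,-3.21829) → ×s → (-5.02610,-4.33973) → (-5.03,-4.34)
v2: (1.5,-5) → rotate → (2.88464,-4.35073) → ×s → (3.88983,-5.86679) → (3.89,-5.87)
v3: (5,0.5) → rotate → (4.64053,1.92756) → ×s → (6.25758,2.59924) → (6.26,2.60)
v4: (0,3.5) → rotate → (-1.01431,3.34980) → ×s → (-1.36776,4.51708) → (-1.37,4.52)

Cross-section at z=3: (-5.03,-4.34) (3.89,-5.87) (6.26,2.60) (-1.37,4.52)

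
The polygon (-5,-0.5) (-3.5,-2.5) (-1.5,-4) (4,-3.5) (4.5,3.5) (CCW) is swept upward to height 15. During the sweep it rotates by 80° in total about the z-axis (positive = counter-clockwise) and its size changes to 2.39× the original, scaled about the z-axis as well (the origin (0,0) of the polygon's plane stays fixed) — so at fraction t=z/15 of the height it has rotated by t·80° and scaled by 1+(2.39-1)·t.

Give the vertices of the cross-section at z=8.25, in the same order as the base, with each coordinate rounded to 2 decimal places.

Cross-section at z=8.25: (-5.73,-6.76) (-1.38,-7.46) (3.00,-6.92) (9.37,0.46) (1.42,9.96)

t = z/height = 8.25/15 = 0.55
s = 1 + (scale-1)·z/height = 1 + (2.39-1)·8.25/15 = 1.764500
θ = twist·z/height = 80°·8.25/15 = 44.0000° = 0.767945 rad
cos θ = 0.719340, sin θ = 0.694658 (intermediates below are computed at full precision and shown rounded to 5 d.p.)
v1: (-5,-0.5) → rotate → (-3.24937,-3.83296) → ×s → (-5.73351,-6.76326) → (-5.73,-6.76)
v2: (-3.5,-2.5) → rotate → (-0.78104,-4.22965) → ×s → (-1.37815,-7.46322) → (-1.38,-7.46)
v3: (-1.5,-4) → rotate → (1.69962,-3.91935) → ×s → (2.99899,-6.91569) → (3.00,-6.92)
v4: (4,-3.5) → rotate → (5.30866,0.26094) → ×s → (9.36714,0.46044) → (9.37,0.46)
v5: (4.5,3.5) → rotate → (0.80572,5.64365) → ×s → (1.42170,9.95822) → (1.42,9.96)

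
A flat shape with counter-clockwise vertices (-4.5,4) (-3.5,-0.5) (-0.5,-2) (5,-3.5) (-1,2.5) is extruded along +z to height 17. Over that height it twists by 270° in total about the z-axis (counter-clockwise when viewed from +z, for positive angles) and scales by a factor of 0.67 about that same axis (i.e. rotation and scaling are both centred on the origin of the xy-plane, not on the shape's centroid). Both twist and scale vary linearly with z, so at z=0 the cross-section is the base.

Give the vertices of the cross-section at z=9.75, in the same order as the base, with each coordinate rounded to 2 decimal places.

t = z/height = 9.75/17 = 0.573529
s = 1 + (scale-1)·z/height = 1 + (0.67-1)·9.75/17 = 0.810735
θ = twist·z/height = 270°·9.75/17 = 154.8529° = 2.702694 rad
cos θ = -0.905220, sin θ = 0.424943 (intermediates below are computed at full precision and shown rounded to 5 d.p.)
v1: (-4.5,4) → rotate → (2.37372,-5.53312) → ×s → (1.92446,-4.48590) → (1.92,-4.49)
v2: (-3.5,-0.5) → rotate → (3.38074,-1.03469) → ×s → (2.74089,-0.83886) → (2.74,-0.84)
v3: (-0.5,-2) → rotate → (1.30250,1.59797) → ×s → (1.05598,1.29553) → (1.06,1.30)
v4: (5,-3.5) → rotate → (-3.03880,5.29299) → ×s → (-2.46366,4.29121) → (-2.46,4.29)
v5: (-1,2.5) → rotate → (-0.15714,-2.68799) → ×s → (-0.12740,-2.17925) → (-0.13,-2.18)

Cross-section at z=9.75: (1.92,-4.49) (2.74,-0.84) (1.06,1.30) (-2.46,4.29) (-0.13,-2.18)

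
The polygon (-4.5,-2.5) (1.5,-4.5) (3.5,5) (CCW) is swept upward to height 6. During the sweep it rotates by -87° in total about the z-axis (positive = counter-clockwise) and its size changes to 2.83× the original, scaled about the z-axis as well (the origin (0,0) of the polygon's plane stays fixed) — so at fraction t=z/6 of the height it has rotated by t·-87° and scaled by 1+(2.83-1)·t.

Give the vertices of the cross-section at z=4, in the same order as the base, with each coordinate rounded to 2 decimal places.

Cross-section at z=4: (-10.00,5.53) (-6.71,-8.12) (13.53,-0.71)

t = z/height = 4/6 = 0.666667
s = 1 + (scale-1)·z/height = 1 + (2.83-1)·4/6 = 2.220000
θ = twist·z/height = -87°·4/6 = -58.0000° = -1.012291 rad
cos θ = 0.529919, sin θ = -0.848048 (intermediates below are computed at full precision and shown rounded to 5 d.p.)
v1: (-4.5,-2.5) → rotate → (-4.50476,2.49142) → ×s → (-10.00056,5.53095) → (-10.00,5.53)
v2: (1.5,-4.5) → rotate → (-3.02134,-3.65671) → ×s → (-6.70737,-8.11789) → (-6.71,-8.12)
v3: (3.5,5) → rotate → (6.09496,-0.31857) → ×s → (13.53081,-0.70723) → (13.53,-0.71)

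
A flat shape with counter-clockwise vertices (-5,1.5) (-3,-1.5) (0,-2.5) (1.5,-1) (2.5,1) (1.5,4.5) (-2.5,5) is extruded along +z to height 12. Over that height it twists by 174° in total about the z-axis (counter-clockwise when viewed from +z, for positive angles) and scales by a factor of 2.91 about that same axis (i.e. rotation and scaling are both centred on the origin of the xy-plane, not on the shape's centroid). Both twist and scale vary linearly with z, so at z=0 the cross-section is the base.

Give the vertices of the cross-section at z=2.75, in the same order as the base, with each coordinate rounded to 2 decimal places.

t = z/height = 2.75/12 = 0.229167
s = 1 + (scale-1)·z/height = 1 + (2.91-1)·2.75/12 = 1.437708
θ = twist·z/height = 174°·2.75/12 = 39.8750° = 0.695950 rad
cos θ = 0.767445, sin θ = 0.641115 (intermediates below are computed at full precision and shown rounded to 5 d.p.)
v1: (-5,1.5) → rotate → (-4.79890,-2.05441) → ×s → (-6.89941,-2.95364) → (-6.90,-2.95)
v2: (-3,-1.5) → rotate → (-1.34066,-3.07451) → ×s → (-1.92748,-4.42025) → (-1.93,-4.42)
v3: (0,-2.5) → rotate → (1.60279,-1.91861) → ×s → (2.30434,-2.75841) → (2.30,-2.76)
v4: (1.5,-1) → rotate → (1.79228,0.19423) → ×s → (2.57678,0.27924) → (2.58,0.28)
v5: (2.5,1) → rotate → (1.27750,2.37023) → ×s → (1.83667,3.40770) → (1.84,3.41)
v6: (1.5,4.5) → rotate → (-1.73385,4.41517) → ×s → (-2.49277,6.34773) → (-2.49,6.35)
v7: (-2.5,5) → rotate → (-5.12419,2.23444) → ×s → (-7.36709,3.21247) → (-7.37,3.21)

Cross-section at z=2.75: (-6.90,-2.95) (-1.93,-4.42) (2.30,-2.76) (2.58,0.28) (1.84,3.41) (-2.49,6.35) (-7.37,3.21)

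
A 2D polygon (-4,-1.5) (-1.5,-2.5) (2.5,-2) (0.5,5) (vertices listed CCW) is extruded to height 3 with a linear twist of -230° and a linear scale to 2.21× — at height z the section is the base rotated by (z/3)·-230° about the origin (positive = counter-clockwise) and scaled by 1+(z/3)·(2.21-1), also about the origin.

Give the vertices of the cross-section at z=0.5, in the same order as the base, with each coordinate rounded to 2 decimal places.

t = z/height = 0.5/3 = 0.166667
s = 1 + (scale-1)·z/height = 1 + (2.21-1)·0.5/3 = 1.201667
θ = twist·z/height = -230°·0.5/3 = -38.3333° = -0.669043 rad
cos θ = 0.784416, sin θ = -0.620235 (intermediates below are computed at full precision and shown rounded to 5 d.p.)
v1: (-4,-1.5) → rotate → (-4.06802,1.30432) → ×s → (-4.88840,1.56736) → (-4.89,1.57)
v2: (-1.5,-2.5) → rotate → (-2.72721,-1.03069) → ×s → (-3.27720,-1.23854) → (-3.28,-1.24)
v3: (2.5,-2) → rotate → (0.72057,-3.11942) → ×s → (0.86588,-3.74850) → (0.87,-3.75)
v4: (0.5,5) → rotate → (3.49339,3.61196) → ×s → (4.19788,4.34037) → (4.20,4.34)

Cross-section at z=0.5: (-4.89,1.57) (-3.28,-1.24) (0.87,-3.75) (4.20,4.34)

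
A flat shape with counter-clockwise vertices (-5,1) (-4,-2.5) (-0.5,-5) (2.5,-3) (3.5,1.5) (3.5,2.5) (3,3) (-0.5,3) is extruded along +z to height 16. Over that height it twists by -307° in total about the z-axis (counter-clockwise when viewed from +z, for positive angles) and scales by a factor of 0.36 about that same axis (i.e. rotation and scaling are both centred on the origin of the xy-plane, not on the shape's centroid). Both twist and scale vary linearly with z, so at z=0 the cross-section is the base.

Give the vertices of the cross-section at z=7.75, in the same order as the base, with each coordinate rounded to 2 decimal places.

t = z/height = 7.75/16 = 0.484375
s = 1 + (scale-1)·z/height = 1 + (0.36-1)·7.75/16 = 0.690000
θ = twist·z/height = -307°·7.75/16 = -148.7031° = -2.595359 rad
cos θ = -0.854487, sin θ = -0.519473 (intermediates below are computed at full precision and shown rounded to 5 d.p.)
v1: (-5,1) → rotate → (4.79191,1.74288) → ×s → (3.30642,1.20258) → (3.31,1.20)
v2: (-4,-2.5) → rotate → (2.11927,4.21411) → ×s → (1.46229,2.90773) → (1.46,2.91)
v3: (-0.5,-5) → rotate → (-2.17012,4.53217) → ×s → (-1.49738,3.12720) → (-1.50,3.13)
v4: (2.5,-3) → rotate → (-3.69464,1.26478) → ×s → (-2.54930,0.87270) → (-2.55,0.87)
v5: (3.5,1.5) → rotate → (-2.21150,-3.09988) → ×s → (-1.52593,-2.13892) → (-1.53,-2.14)
v6: (3.5,2.5) → rotate → (-1.69202,-3.95437) → ×s → (-1.16750,-2.72852) → (-1.17,-2.73)
v7: (3,3) → rotate → (-1.00504,-4.12188) → ×s → (-0.69348,-2.84410) → (-0.69,-2.84)
v8: (-0.5,3) → rotate → (1.98566,-2.30373) → ×s → (1.37011,-1.58957) → (1.37,-1.59)

Cross-section at z=7.75: (3.31,1.20) (1.46,2.91) (-1.50,3.13) (-2.55,0.87) (-1.53,-2.14) (-1.17,-2.73) (-0.69,-2.84) (1.37,-1.59)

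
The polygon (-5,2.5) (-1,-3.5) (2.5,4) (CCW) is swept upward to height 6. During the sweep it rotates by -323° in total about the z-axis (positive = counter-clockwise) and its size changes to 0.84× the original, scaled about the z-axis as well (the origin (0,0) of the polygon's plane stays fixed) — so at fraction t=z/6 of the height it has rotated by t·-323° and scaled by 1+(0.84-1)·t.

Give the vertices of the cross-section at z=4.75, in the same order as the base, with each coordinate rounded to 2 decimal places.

t = z/height = 4.75/6 = 0.791667
s = 1 + (scale-1)·z/height = 1 + (0.84-1)·4.75/6 = 0.873333
θ = twist·z/height = -323°·4.75/6 = -255.7083° = -4.462952 rad
cos θ = -0.246858, sin θ = 0.969052 (intermediates below are computed at full precision and shown rounded to 5 d.p.)
v1: (-5,2.5) → rotate → (-1.18834,-5.46240) → ×s → (-1.03782,-4.77050) → (-1.04,-4.77)
v2: (-1,-3.5) → rotate → (3.63854,-0.10505) → ×s → (3.17766,-0.09174) → (3.18,-0.09)
v3: (2.5,4) → rotate → (-4.49335,1.43520) → ×s → (-3.92419,1.25341) → (-3.92,1.25)

Cross-section at z=4.75: (-1.04,-4.77) (3.18,-0.09) (-3.92,1.25)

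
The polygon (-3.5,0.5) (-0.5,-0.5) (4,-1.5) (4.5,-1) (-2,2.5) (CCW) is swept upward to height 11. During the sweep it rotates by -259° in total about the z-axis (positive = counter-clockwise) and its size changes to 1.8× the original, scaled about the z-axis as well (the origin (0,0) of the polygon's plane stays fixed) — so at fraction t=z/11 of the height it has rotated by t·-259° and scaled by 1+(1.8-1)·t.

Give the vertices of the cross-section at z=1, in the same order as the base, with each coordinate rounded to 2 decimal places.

t = z/height = 1/11 = 0.0909091
s = 1 + (scale-1)·z/height = 1 + (1.8-1)·1/11 = 1.072727
θ = twist·z/height = -259°·1/11 = -23.5455° = -0.410946 rad
cos θ = 0.916743, sin θ = -0.399476 (intermediates below are computed at full precision and shown rounded to 5 d.p.)
v1: (-3.5,0.5) → rotate → (-3.00886,1.85654) → ×s → (-3.22769,1.99156) → (-3.23,1.99)
v2: (-0.5,-0.5) → rotate → (-0.65811,-0.25863) → ×s → (-0.70597,-0.27744) → (-0.71,-0.28)
v3: (4,-1.5) → rotate → (3.06776,-2.97302) → ×s → (3.29087,-3.18924) → (3.29,-3.19)
v4: (4.5,-1) → rotate → (3.72587,-2.71439) → ×s → (3.99684,-2.91180) → (4.00,-2.91)
v5: (-2,2.5) → rotate → (-0.83480,3.09081) → ×s → (-0.89551,3.31560) → (-0.90,3.32)

Cross-section at z=1: (-3.23,1.99) (-0.71,-0.28) (3.29,-3.19) (4.00,-2.91) (-0.90,3.32)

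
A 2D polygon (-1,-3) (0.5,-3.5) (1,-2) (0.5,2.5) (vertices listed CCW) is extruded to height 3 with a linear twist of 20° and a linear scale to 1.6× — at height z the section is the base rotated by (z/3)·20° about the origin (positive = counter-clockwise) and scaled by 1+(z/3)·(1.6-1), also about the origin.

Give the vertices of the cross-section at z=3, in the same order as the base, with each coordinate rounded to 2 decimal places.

Cross-section at z=3: (0.14,-5.06) (2.67,-4.99) (2.60,-2.46) (-0.62,4.03)

t = z/height = 3/3 = 1
s = 1 + (scale-1)·z/height = 1 + (1.6-1)·3/3 = 1.600000
θ = twist·z/height = 20°·3/3 = 20.0000° = 0.349066 rad
cos θ = 0.939693, sin θ = 0.342020 (intermediates below are computed at full precision and shown rounded to 5 d.p.)
v1: (-1,-3) → rotate → (0.08637,-3.16110) → ×s → (0.13819,-5.05776) → (0.14,-5.06)
v2: (0.5,-3.5) → rotate → (1.66692,-3.11791) → ×s → (2.66707,-4.98866) → (2.67,-4.99)
v3: (1,-2) → rotate → (1.62373,-1.53737) → ×s → (2.59797,-2.45978) → (2.60,-2.46)
v4: (0.5,2.5) → rotate → (-0.38520,2.52024) → ×s → (-0.61633,4.03239) → (-0.62,4.03)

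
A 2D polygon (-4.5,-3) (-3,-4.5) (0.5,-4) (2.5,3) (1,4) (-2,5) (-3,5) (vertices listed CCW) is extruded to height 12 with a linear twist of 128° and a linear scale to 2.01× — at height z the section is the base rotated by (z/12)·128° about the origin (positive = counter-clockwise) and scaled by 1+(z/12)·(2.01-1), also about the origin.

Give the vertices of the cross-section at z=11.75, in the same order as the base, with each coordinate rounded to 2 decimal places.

t = z/height = 11.75/12 = 0.979167
s = 1 + (scale-1)·z/height = 1 + (2.01-1)·11.75/12 = 1.988958
θ = twist·z/height = 128°·11.75/12 = 125.3333° = 2.187479 rad
cos θ = -0.578332, sin θ = 0.815801 (intermediates below are computed at full precision and shown rounded to 5 d.p.)
v1: (-4.5,-3) → rotate → (5.04990,-1.93611) → ×s → (10.04404,-3.85084) → (10.04,-3.85)
v2: (-3,-4.5) → rotate → (5.40610,0.15509) → ×s → (10.75251,0.30847) → (10.75,0.31)
v3: (0.5,-4) → rotate → (2.97404,2.72123) → ×s → (5.91524,5.41241) → (5.92,5.41)
v4: (2.5,3) → rotate → (-3.89323,0.30451) → ×s → (-7.74348,0.60565) → (-7.74,0.61)
v5: (1,4) → rotate → (-3.84154,-1.49753) → ×s → (-7.64066,-2.97852) → (-7.64,-2.98)
v6: (-2,5) → rotate → (-2.92234,-4.52326) → ×s → (-5.81242,-8.99658) → (-5.81,-9.00)
v7: (-3,5) → rotate → (-2.34401,-5.33907) → ×s → (-4.66214,-10.61918) → (-4.66,-10.62)

Cross-section at z=11.75: (10.04,-3.85) (10.75,0.31) (5.92,5.41) (-7.74,0.61) (-7.64,-2.98) (-5.81,-9.00) (-4.66,-10.62)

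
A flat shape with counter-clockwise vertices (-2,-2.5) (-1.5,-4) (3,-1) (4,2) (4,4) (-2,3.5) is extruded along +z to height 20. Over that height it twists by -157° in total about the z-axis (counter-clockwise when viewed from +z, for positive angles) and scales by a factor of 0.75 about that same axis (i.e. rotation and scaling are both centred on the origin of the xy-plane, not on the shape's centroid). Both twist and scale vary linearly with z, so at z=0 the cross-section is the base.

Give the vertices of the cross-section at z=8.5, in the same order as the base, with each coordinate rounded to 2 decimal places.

Cross-section at z=8.5: (-2.76,0.76) (-3.81,-0.18) (0.24,-2.82) (3.05,-2.58) (4.70,-1.87) (2.17,2.88)

t = z/height = 8.5/20 = 0.425
s = 1 + (scale-1)·z/height = 1 + (0.75-1)·8.5/20 = 0.893750
θ = twist·z/height = -157°·8.5/20 = -66.7250° = -1.164571 rad
cos θ = 0.395145, sin θ = -0.918619 (intermediates below are computed at full precision and shown rounded to 5 d.p.)
v1: (-2,-2.5) → rotate → (-3.08684,0.84938) → ×s → (-2.75886,0.75913) → (-2.76,0.76)
v2: (-1.5,-4) → rotate → (-4.26719,-0.20265) → ×s → (-3.81380,-0.18112) → (-3.81,-0.18)
v3: (3,-1) → rotate → (0.26682,-3.15100) → ×s → (0.23847,-2.81621) → (0.24,-2.82)
v4: (4,2) → rotate → (3.41782,-2.88419) → ×s → (3.05467,-2.57774) → (3.05,-2.58)
v5: (4,4) → rotate → (5.25505,-2.09390) → ×s → (4.69670,-1.87142) → (4.70,-1.87)
v6: (-2,3.5) → rotate → (2.42488,3.22024) → ×s → (2.16723,2.87809) → (2.17,2.88)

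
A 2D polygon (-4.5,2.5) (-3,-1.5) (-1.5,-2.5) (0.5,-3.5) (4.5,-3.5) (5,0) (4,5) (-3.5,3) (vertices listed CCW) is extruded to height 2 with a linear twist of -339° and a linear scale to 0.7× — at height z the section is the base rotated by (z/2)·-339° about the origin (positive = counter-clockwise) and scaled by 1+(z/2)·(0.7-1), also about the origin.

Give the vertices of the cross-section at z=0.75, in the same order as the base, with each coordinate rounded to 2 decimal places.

Cross-section at z=0.75: (4.18,1.85) (0.55,2.93) (-0.97,2.40) (-2.74,1.52) (-4.89,-1.31) (-2.68,-3.54) (1.40,-5.51) (4.00,0.87)

t = z/height = 0.75/2 = 0.375
s = 1 + (scale-1)·z/height = 1 + (0.7-1)·0.75/2 = 0.887500
θ = twist·z/height = -339°·0.75/2 = -127.1250° = -2.218750 rad
cos θ = -0.603556, sin θ = -0.797321 (intermediates below are computed at full precision and shown rounded to 5 d.p.)
v1: (-4.5,2.5) → rotate → (4.70930,2.07905) → ×s → (4.17951,1.84516) → (4.18,1.85)
v2: (-3,-1.5) → rotate → (0.61469,3.29730) → ×s → (0.54553,2.92635) → (0.55,2.93)
v3: (-1.5,-2.5) → rotate → (-1.08797,2.70487) → ×s → (-0.96557,2.40057) → (-0.97,2.40)
v4: (0.5,-3.5) → rotate → (-3.09240,1.71379) → ×s → (-2.74451,1.52098) → (-2.74,1.52)
v5: (4.5,-3.5) → rotate → (-5.50662,-1.47550) → ×s → (-4.88713,-1.30950) → (-4.89,-1.31)
v6: (5,0) → rotate → (-3.01778,-3.98660) → ×s → (-2.67828,-3.53811) → (-2.68,-3.54)
v7: (4,5) → rotate → (1.57238,-6.20706) → ×s → (1.39549,-5.50877) → (1.40,-5.51)
v8: (-3.5,3) → rotate → (4.50441,0.97995) → ×s → (3.99766,0.86971) → (4.00,0.87)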